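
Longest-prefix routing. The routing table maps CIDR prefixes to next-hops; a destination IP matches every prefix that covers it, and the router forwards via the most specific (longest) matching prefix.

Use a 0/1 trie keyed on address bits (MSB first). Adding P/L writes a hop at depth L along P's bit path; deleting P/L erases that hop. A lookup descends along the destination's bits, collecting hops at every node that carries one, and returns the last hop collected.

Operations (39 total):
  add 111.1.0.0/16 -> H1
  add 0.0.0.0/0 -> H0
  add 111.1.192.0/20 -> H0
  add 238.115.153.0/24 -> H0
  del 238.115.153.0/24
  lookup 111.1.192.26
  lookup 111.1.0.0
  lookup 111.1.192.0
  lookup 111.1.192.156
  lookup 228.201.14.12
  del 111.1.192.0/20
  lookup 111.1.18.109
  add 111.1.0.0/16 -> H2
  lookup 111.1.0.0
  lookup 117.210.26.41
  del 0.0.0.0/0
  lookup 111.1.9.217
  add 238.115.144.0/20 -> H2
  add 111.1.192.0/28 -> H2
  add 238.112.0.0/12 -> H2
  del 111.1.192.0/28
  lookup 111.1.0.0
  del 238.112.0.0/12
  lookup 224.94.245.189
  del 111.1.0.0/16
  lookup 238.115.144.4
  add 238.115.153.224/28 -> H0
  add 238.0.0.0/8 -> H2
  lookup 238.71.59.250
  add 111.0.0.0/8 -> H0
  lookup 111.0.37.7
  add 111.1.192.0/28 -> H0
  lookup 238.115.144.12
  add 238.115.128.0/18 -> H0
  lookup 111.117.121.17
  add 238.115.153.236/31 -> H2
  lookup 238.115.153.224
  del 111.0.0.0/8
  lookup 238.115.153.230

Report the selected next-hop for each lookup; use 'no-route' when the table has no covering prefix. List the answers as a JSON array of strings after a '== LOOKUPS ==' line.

Trace:
  + 111.1.0.0/16 (H1) depth=16
  + 0.0.0.0/0 (H0) depth=0
  + 111.1.192.0/20 (H0) depth=20
  + 238.115.153.0/24 (H0) depth=24
  - 238.115.153.0/24 clear@24
  Q 111.1.192.26: descend 01101111000000011100 ; hops seen [H0,H1,H0] ; pick H0
  Q 111.1.0.0: descend 0110111100000001 ; hops seen [H0,H1] ; pick H1
  Q 111.1.192.0: descend 01101111000000011100 ; hops seen [H0,H1,H0] ; pick H0
  Q 111.1.192.156: descend 01101111000000011100 ; hops seen [H0,H1,H0] ; pick H0
  Q 228.201.14.12: descend 1110 ; hops seen [H0] ; pick H0
  - 111.1.192.0/20 clear@20
  Q 111.1.18.109: descend 0110111100000001 ; hops seen [H0,H1] ; pick H1
  + 111.1.0.0/16 (H2) depth=16
  Q 111.1.0.0: descend 0110111100000001 ; hops seen [H0,H2] ; pick H2
  Q 117.210.26.41: descend 011 ; hops seen [H0] ; pick H0
  - 0.0.0.0/0 clear@0
  Q 111.1.9.217: descend 0110111100000001 ; hops seen [H2] ; pick H2
  + 238.115.144.0/20 (H2) depth=20
  + 111.1.192.0/28 (H2) depth=28
  + 238.112.0.0/12 (H2) depth=12
  - 111.1.192.0/28 clear@28
  Q 111.1.0.0: descend 0110111100000001 ; hops seen [H2] ; pick H2
  - 238.112.0.0/12 clear@12
  Q 224.94.245.189: descend 1110 ; hops seen [∅] ; pick no-route
  - 111.1.0.0/16 clear@16
  Q 238.115.144.4: descend 11101110011100111001 ; hops seen [H2] ; pick H2
  + 238.115.153.224/28 (H0) depth=28
  + 238.0.0.0/8 (H2) depth=8
  Q 238.71.59.250: descend 1110111001 ; hops seen [H2] ; pick H2
  + 111.0.0.0/8 (H0) depth=8
  Q 111.0.37.7: descend 011011110000000 ; hops seen [H0] ; pick H0
  + 111.1.192.0/28 (H0) depth=28
  Q 238.115.144.12: descend 11101110011100111001 ; hops seen [H2,H2] ; pick H2
  + 238.115.128.0/18 (H0) depth=18
  Q 111.117.121.17: descend 011011110 ; hops seen [H0] ; pick H0
  + 238.115.153.236/31 (H2) depth=31
  Q 238.115.153.224: descend 1110111001110011100110011110 ; hops seen [H2,H0,H2,H0] ; pick H0
  - 111.0.0.0/8 clear@8
  Q 238.115.153.230: descend 1110111001110011100110011110 ; hops seen [H2,H0,H2,H0] ; pick H0

== LOOKUPS ==
["H0","H1","H0","H0","H0","H1","H2","H0","H2","H2","no-route","H2","H2","H0","H2","H0","H0","H0"]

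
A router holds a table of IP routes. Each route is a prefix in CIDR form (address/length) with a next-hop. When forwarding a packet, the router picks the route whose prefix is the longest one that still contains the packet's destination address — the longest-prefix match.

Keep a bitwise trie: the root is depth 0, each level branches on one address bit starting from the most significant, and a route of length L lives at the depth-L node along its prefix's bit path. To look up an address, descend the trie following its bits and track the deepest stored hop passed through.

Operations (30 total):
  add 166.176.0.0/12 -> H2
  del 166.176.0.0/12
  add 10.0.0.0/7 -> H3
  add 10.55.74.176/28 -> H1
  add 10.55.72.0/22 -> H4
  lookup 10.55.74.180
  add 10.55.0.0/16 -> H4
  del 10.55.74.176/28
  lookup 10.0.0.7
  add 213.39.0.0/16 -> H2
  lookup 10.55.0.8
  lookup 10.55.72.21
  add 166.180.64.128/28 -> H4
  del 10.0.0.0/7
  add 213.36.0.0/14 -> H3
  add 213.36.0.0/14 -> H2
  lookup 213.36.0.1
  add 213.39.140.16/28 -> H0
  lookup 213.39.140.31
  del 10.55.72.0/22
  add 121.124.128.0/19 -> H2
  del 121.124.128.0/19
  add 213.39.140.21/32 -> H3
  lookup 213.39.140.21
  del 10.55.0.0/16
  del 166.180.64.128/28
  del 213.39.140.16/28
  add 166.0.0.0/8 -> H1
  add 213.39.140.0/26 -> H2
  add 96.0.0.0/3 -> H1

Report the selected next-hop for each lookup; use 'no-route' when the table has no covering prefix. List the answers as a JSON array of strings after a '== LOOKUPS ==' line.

Apply in order:
  add 166.176.0.0/12 -> H2 at depth 12
  - 166.176.0.0/12 clear@12
  add 10.0.0.0/7 -> H3 at depth 7
  add 10.55.74.176/28 -> H1 at depth 28
  add 10.55.72.0/22 -> H4 at depth 22
  ? 10.55.74.180  path d0:-→d1:-→d2:-→d3:-→d4:-→d5:-→d6:-→d7:H3→d8:-→d9:-→d10:-→d11:-→d12:-→d13:-→d14:-→d15:-→d16:-→d17:-→d18:-→d19:-→d20:-→d21:-→d22:H4→d23:-→d24:-→d25:-→d26:-→d27:-→d28:H1  best=H1
  add 10.55.0.0/16 -> H4 at depth 16
  - 10.55.74.176/28 clear@28
  ? 10.0.0.7  path d0:-→d1:-→d2:-→d3:-→d4:-→d5:-→d6:-→d7:H3→d8:-→d9:-→d10:-  best=H3
  add 213.39.0.0/16 -> H2 at depth 16
  ? 10.55.0.8  path d0:-→d1:-→d2:-→d3:-→d4:-→d5:-→d6:-→d7:H3→d8:-→d9:-→d10:-→d11:-→d12:-→d13:-→d14:-→d15:-→d16:H4→d17:-  best=H4
  ? 10.55.72.21  path d0:-→d1:-→d2:-→d3:-→d4:-→d5:-→d6:-→d7:H3→d8:-→d9:-→d10:-→d11:-→d12:-→d13:-→d14:-→d15:-→d16:H4→d17:-→d18:-→d19:-→d20:-→d21:-→d22:H4  best=H4
  add 166.180.64.128/28 -> H4 at depth 28
  - 10.0.0.0/7 clear@7
  add 213.36.0.0/14 -> H3 at depth 14
  add 213.36.0.0/14 -> H2 at depth 14
  ? 213.36.0.1  path d0:-→d1:-→d2:-→d3:-→d4:-→d5:-→d6:-→d7:-→d8:-→d9:-→d10:-→d11:-→d12:-→d13:-→d14:H2  best=H2
  add 213.39.140.16/28 -> H0 at depth 28
  ? 213.39.140.31  path d0:-→d1:-→d2:-→d3:-→d4:-→d5:-→d6:-→d7:-→d8:-→d9:-→d10:-→d11:-→d12:-→d13:-→d14:H2→d15:-→d16:H2→d17:-→d18:-→d19:-→d20:-→d21:-→d22:-→d23:-→d24:-→d25:-→d26:-→d27:-→d28:H0  best=H0
  - 10.55.72.0/22 clear@22
  add 121.124.128.0/19 -> H2 at depth 19
  - 121.124.128.0/19 clear@19
  add 213.39.140.21/32 -> H3 at depth 32
  ? 213.39.140.21  path d0:-→d1:-→d2:-→d3:-→d4:-→d5:-→d6:-→d7:-→d8:-→d9:-→d10:-→d11:-→d12:-→d13:-→d14:H2→d15:-→d16:H2→d17:-→d18:-→d19:-→d20:-→d21:-→d22:-→d23:-→d24:-→d25:-→d26:-→d27:-→d28:H0→d29:-→d30:-→d31:-→d32:H3  best=H3
  - 10.55.0.0/16 clear@16
  - 166.180.64.128/28 clear@28
  - 213.39.140.16/28 clear@28
  add 166.0.0.0/8 -> H1 at depth 8
  add 213.39.140.0/26 -> H2 at depth 26
  add 96.0.0.0/3 -> H1 at depth 3

== LOOKUPS ==
["H1","H3","H4","H4","H2","H0","H3"]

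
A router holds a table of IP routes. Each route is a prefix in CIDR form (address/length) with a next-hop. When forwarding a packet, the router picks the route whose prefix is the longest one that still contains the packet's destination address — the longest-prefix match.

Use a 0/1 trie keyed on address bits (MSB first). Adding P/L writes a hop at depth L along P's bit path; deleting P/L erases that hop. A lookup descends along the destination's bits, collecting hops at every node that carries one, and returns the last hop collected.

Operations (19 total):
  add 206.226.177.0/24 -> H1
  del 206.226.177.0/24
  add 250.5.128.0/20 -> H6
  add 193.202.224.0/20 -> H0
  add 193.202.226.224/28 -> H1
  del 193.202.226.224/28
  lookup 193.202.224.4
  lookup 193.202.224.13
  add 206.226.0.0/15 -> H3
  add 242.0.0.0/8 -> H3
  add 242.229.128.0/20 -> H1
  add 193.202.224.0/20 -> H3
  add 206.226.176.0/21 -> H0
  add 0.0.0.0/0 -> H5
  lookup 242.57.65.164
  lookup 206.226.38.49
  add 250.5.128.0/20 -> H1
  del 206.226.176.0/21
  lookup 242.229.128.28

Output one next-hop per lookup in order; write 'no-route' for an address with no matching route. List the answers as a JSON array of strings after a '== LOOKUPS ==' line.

Trace:
  add 206.226.177.0/24 -> H1 at depth 24
  del 206.226.177.0/24 (clear depth 24)
  add 250.5.128.0/20 -> H6 at depth 20
  add 193.202.224.0/20 -> H0 at depth 20
  add 193.202.226.224/28 -> H1 at depth 28
  del 193.202.226.224/28 (clear depth 28)
  ? 193.202.224.4  path d0:-→d1:-→d2:-→d3:-→d4:-→d5:-→d6:-→d7:-→d8:-→d9:-→d10:-→d11:-→d12:-→d13:-→d14:-→d15:-→d16:-→d17:-→d18:-→d19:-→d20:H0→d21:-→d22:-  best=H0
  ? 193.202.224.13  path d0:-→d1:-→d2:-→d3:-→d4:-→d5:-→d6:-→d7:-→d8:-→d9:-→d10:-→d11:-→d12:-→d13:-→d14:-→d15:-→d16:-→d17:-→d18:-→d19:-→d20:H0→d21:-→d22:-  best=H0
  add 206.226.0.0/15 -> H3 at depth 15
  add 242.0.0.0/8 -> H3 at depth 8
  add 242.229.128.0/20 -> H1 at depth 20
  add 193.202.224.0/20 -> H3 at depth 20
  add 206.226.176.0/21 -> H0 at depth 21
  add 0.0.0.0/0 -> H5 at depth 0
  ? 242.57.65.164  path d0:H5→d1:-→d2:-→d3:-→d4:-→d5:-→d6:-→d7:-→d8:H3  best=H3
  ? 206.226.38.49  path d0:H5→d1:-→d2:-→d3:-→d4:-→d5:-→d6:-→d7:-→d8:-→d9:-→d10:-→d11:-→d12:-→d13:-→d14:-→d15:H3→d16:-  best=H3
  add 250.5.128.0/20 -> H1 at depth 20
  del 206.226.176.0/21 (clear depth 21)
  ? 242.229.128.28  path d0:H5→d1:-→d2:-→d3:-→d4:-→d5:-→d6:-→d7:-→d8:H3→d9:-→d10:-→d11:-→d12:-→d13:-→d14:-→d15:-→d16:-→d17:-→d18:-→d19:-→d20:H1  best=H1

== LOOKUPS ==
["H0","H0","H3","H3","H1"]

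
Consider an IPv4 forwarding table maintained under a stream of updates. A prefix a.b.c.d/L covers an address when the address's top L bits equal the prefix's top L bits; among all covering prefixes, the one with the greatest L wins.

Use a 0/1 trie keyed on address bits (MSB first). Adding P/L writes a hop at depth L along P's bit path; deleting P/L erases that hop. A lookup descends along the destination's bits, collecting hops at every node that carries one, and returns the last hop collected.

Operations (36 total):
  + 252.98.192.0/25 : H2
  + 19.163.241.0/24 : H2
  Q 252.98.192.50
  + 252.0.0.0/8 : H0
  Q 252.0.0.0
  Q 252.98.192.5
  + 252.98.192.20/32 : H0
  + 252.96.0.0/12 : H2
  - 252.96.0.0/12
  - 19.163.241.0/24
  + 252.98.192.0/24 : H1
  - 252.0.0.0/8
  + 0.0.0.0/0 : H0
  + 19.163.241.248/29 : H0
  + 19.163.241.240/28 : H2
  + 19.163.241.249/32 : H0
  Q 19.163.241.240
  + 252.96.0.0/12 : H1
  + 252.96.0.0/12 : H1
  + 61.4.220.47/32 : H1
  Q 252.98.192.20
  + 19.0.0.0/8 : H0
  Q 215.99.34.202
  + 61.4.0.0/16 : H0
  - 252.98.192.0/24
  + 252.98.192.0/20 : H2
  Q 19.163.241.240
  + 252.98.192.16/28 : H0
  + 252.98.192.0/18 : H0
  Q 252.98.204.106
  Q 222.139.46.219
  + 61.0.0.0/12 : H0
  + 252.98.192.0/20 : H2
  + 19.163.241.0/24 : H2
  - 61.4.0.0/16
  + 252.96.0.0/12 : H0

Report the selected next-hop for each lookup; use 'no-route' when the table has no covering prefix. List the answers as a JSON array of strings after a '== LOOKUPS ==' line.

Process each operation:
  add 252.98.192.0/25 -> H2 at depth 25
  add 19.163.241.0/24 -> H2 at depth 24
  ? 252.98.192.50  path d0:-→d1:-→d2:-→d3:-→d4:-→d5:-→d6:-→d7:-→d8:-→d9:-→d10:-→d11:-→d12:-→d13:-→d14:-→d15:-→d16:-→d17:-→d18:-→d19:-→d20:-→d21:-→d22:-→d23:-→d24:-→d25:H2  best=H2
  add 252.0.0.0/8 -> H0 at depth 8
  ? 252.0.0.0  path d0:-→d1:-→d2:-→d3:-→d4:-→d5:-→d6:-→d7:-→d8:H0→d9:-  best=H0
  ? 252.98.192.5  path d0:-→d1:-→d2:-→d3:-→d4:-→d5:-→d6:-→d7:-→d8:H0→d9:-→d10:-→d11:-→d12:-→d13:-→d14:-→d15:-→d16:-→d17:-→d18:-→d19:-→d20:-→d21:-→d22:-→d23:-→d24:-→d25:H2  best=H2
  add 252.98.192.20/32 -> H0 at depth 32
  add 252.96.0.0/12 -> H2 at depth 12
  del 252.96.0.0/12 (clear depth 12)
  del 19.163.241.0/24 (clear depth 24)
  add 252.98.192.0/24 -> H1 at depth 24
  del 252.0.0.0/8 (clear depth 8)
  add 0.0.0.0/0 -> H0 at depth 0
  add 19.163.241.248/29 -> H0 at depth 29
  add 19.163.241.240/28 -> H2 at depth 28
  add 19.163.241.249/32 -> H0 at depth 32
  ? 19.163.241.240  path d0:H0→d1:-→d2:-→d3:-→d4:-→d5:-→d6:-→d7:-→d8:-→d9:-→d10:-→d11:-→d12:-→d13:-→d14:-→d15:-→d16:-→d17:-→d18:-→d19:-→d20:-→d21:-→d22:-→d23:-→d24:-→d25:-→d26:-→d27:-→d28:H2  best=H2
  add 252.96.0.0/12 -> H1 at depth 12
  add 252.96.0.0/12 -> H1 at depth 12
  add 61.4.220.47/32 -> H1 at depth 32
  ? 252.98.192.20  path d0:H0→d1:-→d2:-→d3:-→d4:-→d5:-→d6:-→d7:-→d8:-→d9:-→d10:-→d11:-→d12:H1→d13:-→d14:-→d15:-→d16:-→d17:-→d18:-→d19:-→d20:-→d21:-→d22:-→d23:-→d24:H1→d25:H2→d26:-→d27:-→d28:-→d29:-→d30:-→d31:-→d32:H0  best=H0
  add 19.0.0.0/8 -> H0 at depth 8
  ? 215.99.34.202  path d0:H0→d1:-→d2:-  best=H0
  add 61.4.0.0/16 -> H0 at depth 16
  del 252.98.192.0/24 (clear depth 24)
  add 252.98.192.0/20 -> H2 at depth 20
  ? 19.163.241.240  path d0:H0→d1:-→d2:-→d3:-→d4:-→d5:-→d6:-→d7:-→d8:H0→d9:-→d10:-→d11:-→d12:-→d13:-→d14:-→d15:-→d16:-→d17:-→d18:-→d19:-→d20:-→d21:-→d22:-→d23:-→d24:-→d25:-→d26:-→d27:-→d28:H2  best=H2
  add 252.98.192.16/28 -> H0 at depth 28
  add 252.98.192.0/18 -> H0 at depth 18
  ? 252.98.204.106  path d0:H0→d1:-→d2:-→d3:-→d4:-→d5:-→d6:-→d7:-→d8:-→d9:-→d10:-→d11:-→d12:H1→d13:-→d14:-→d15:-→d16:-→d17:-→d18:H0→d19:-→d20:H2  best=H2
  ? 222.139.46.219  path d0:H0→d1:-→d2:-  best=H0
  add 61.0.0.0/12 -> H0 at depth 12
  add 252.98.192.0/20 -> H2 at depth 20
  add 19.163.241.0/24 -> H2 at depth 24
  del 61.4.0.0/16 (clear depth 16)
  add 252.96.0.0/12 -> H0 at depth 12

== LOOKUPS ==
["H2","H0","H2","H2","H0","H0","H2","H2","H0"]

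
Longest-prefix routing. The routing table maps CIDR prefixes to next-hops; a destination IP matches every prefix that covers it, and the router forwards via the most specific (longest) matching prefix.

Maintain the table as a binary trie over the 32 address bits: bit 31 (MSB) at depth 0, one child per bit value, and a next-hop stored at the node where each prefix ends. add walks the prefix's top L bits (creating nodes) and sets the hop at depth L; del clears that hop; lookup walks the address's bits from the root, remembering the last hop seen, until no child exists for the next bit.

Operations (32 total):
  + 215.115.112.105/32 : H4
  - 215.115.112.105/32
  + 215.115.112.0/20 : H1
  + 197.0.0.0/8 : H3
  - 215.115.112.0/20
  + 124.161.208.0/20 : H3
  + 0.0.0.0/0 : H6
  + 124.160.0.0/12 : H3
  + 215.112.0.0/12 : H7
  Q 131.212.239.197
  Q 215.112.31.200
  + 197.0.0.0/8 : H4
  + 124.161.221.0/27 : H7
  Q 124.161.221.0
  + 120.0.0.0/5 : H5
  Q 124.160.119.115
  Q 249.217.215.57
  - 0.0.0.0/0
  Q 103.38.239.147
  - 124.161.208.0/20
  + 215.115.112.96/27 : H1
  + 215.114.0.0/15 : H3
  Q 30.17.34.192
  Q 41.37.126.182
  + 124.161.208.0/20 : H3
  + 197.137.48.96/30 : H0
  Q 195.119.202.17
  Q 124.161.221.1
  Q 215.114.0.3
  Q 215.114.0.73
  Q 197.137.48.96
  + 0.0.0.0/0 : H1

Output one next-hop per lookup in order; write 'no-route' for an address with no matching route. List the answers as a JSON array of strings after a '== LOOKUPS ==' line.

Trace:
  + 215.115.112.105/32 (H4) depth=32
  - 215.115.112.105/32 clear@32
  + 215.115.112.0/20 (H1) depth=20
  + 197.0.0.0/8 (H3) depth=8
  - 215.115.112.0/20 clear@20
  + 124.161.208.0/20 (H3) depth=20
  + 0.0.0.0/0 (H6) depth=0
  + 124.160.0.0/12 (H3) depth=12
  + 215.112.0.0/12 (H7) depth=12
  Q 131.212.239.197: descend 1 ; hops seen [H6] ; pick H6
  Q 215.112.31.200: descend 11010111011100 ; hops seen [H6,H7] ; pick H7
  + 197.0.0.0/8 (H4) depth=8
  + 124.161.221.0/27 (H7) depth=27
  Q 124.161.221.0: descend 011111001010000111011101000 ; hops seen [H6,H3,H3,H7] ; pick H7
  + 120.0.0.0/5 (H5) depth=5
  Q 124.160.119.115: descend 011111001010000 ; hops seen [H6,H5,H3] ; pick H3
  Q 249.217.215.57: descend 11 ; hops seen [H6] ; pick H6
  - 0.0.0.0/0 clear@0
  Q 103.38.239.147: descend 011 ; hops seen [∅] ; pick no-route
  - 124.161.208.0/20 clear@20
  + 215.115.112.96/27 (H1) depth=27
  + 215.114.0.0/15 (H3) depth=15
  Q 30.17.34.192: descend 0 ; hops seen [∅] ; pick no-route
  Q 41.37.126.182: descend 0 ; hops seen [∅] ; pick no-route
  + 124.161.208.0/20 (H3) depth=20
  + 197.137.48.96/30 (H0) depth=30
  Q 195.119.202.17: descend 11000 ; hops seen [∅] ; pick no-route
  Q 124.161.221.1: descend 011111001010000111011101000 ; hops seen [H5,H3,H3,H7] ; pick H7
  Q 215.114.0.3: descend 110101110111001 ; hops seen [H7,H3] ; pick H3
  Q 215.114.0.73: descend 110101110111001 ; hops seen [H7,H3] ; pick H3
  Q 197.137.48.96: descend 110001011000100100110000011000 ; hops seen [H4,H0] ; pick H0
  + 0.0.0.0/0 (H1) depth=0

== LOOKUPS ==
["H6","H7","H7","H3","H6","no-route","no-route","no-route","no-route","H7","H3","H3","H0"]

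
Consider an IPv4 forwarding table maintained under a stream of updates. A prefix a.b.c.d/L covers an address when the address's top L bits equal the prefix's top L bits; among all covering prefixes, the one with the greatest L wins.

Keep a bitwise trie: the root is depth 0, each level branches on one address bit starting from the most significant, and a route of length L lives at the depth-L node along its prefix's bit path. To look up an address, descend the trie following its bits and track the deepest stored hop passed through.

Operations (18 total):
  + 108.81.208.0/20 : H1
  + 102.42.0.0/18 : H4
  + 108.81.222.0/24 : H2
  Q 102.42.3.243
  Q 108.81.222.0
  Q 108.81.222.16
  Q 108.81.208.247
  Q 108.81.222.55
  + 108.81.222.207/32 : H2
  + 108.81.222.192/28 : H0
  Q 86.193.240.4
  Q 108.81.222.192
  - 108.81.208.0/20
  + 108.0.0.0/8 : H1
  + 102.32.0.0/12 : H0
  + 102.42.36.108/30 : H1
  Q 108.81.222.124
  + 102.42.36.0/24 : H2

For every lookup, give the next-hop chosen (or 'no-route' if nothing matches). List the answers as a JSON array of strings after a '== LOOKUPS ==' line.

Apply in order:
  add 108.81.208.0/20 -> H1 at depth 20
  add 102.42.0.0/18 -> H4 at depth 18
  add 108.81.222.0/24 -> H2 at depth 24
  lookup 102.42.3.243: bits 011001100010101000 walk d0:-→d1:-→d2:-→d3:-→d4:-→d5:-→d6:-→d7:-→d8:-→d9:-→d10:-→d11:-→d12:-→d13:-→d14:-→d15:-→d16:-→d17:-→d18:H4 -> H4
  lookup 108.81.222.0: bits 011011000101000111011110 walk d0:-→d1:-→d2:-→d3:-→d4:-→d5:-→d6:-→d7:-→d8:-→d9:-→d10:-→d11:-→d12:-→d13:-→d14:-→d15:-→d16:-→d17:-→d18:-→d19:-→d20:H1→d21:-→d22:-→d23:-→d24:H2 -> H2
  lookup 108.81.222.16: bits 011011000101000111011110 walk d0:-→d1:-→d2:-→d3:-→d4:-→d5:-→d6:-→d7:-→d8:-→d9:-→d10:-→d11:-→d12:-→d13:-→d14:-→d15:-→d16:-→d17:-→d18:-→d19:-→d20:H1→d21:-→d22:-→d23:-→d24:H2 -> H2
  lookup 108.81.208.247: bits 01101100010100011101 walk d0:-→d1:-→d2:-→d3:-→d4:-→d5:-→d6:-→d7:-→d8:-→d9:-→d10:-→d11:-→d12:-→d13:-→d14:-→d15:-→d16:-→d17:-→d18:-→d19:-→d20:H1 -> H1
  lookup 108.81.222.55: bits 011011000101000111011110 walk d0:-→d1:-→d2:-→d3:-→d4:-→d5:-→d6:-→d7:-→d8:-→d9:-→d10:-→d11:-→d12:-→d13:-→d14:-→d15:-→d16:-→d17:-→d18:-→d19:-→d20:H1→d21:-→d22:-→d23:-→d24:H2 -> H2
  add 108.81.222.207/32 -> H2 at depth 32
  add 108.81.222.192/28 -> H0 at depth 28
  lookup 86.193.240.4: bits 01 walk d0:-→d1:-→d2:- -> no-route
  lookup 108.81.222.192: bits 0110110001010001110111101100 walk d0:-→d1:-→d2:-→d3:-→d4:-→d5:-→d6:-→d7:-→d8:-→d9:-→d10:-→d11:-→d12:-→d13:-→d14:-→d15:-→d16:-→d17:-→d18:-→d19:-→d20:H1→d21:-→d22:-→d23:-→d24:H2→d25:-→d26:-→d27:-→d28:H0 -> H0
  - 108.81.208.0/20 clear@20
  add 108.0.0.0/8 -> H1 at depth 8
  add 102.32.0.0/12 -> H0 at depth 12
  add 102.42.36.108/30 -> H1 at depth 30
  lookup 108.81.222.124: bits 011011000101000111011110 walk d0:-→d1:-→d2:-→d3:-→d4:-→d5:-→d6:-→d7:-→d8:H1→d9:-→d10:-→d11:-→d12:-→d13:-→d14:-→d15:-→d16:-→d17:-→d18:-→d19:-→d20:-→d21:-→d22:-→d23:-→d24:H2 -> H2
  add 102.42.36.0/24 -> H2 at depth 24

== LOOKUPS ==
["H4","H2","H2","H1","H2","no-route","H0","H2"]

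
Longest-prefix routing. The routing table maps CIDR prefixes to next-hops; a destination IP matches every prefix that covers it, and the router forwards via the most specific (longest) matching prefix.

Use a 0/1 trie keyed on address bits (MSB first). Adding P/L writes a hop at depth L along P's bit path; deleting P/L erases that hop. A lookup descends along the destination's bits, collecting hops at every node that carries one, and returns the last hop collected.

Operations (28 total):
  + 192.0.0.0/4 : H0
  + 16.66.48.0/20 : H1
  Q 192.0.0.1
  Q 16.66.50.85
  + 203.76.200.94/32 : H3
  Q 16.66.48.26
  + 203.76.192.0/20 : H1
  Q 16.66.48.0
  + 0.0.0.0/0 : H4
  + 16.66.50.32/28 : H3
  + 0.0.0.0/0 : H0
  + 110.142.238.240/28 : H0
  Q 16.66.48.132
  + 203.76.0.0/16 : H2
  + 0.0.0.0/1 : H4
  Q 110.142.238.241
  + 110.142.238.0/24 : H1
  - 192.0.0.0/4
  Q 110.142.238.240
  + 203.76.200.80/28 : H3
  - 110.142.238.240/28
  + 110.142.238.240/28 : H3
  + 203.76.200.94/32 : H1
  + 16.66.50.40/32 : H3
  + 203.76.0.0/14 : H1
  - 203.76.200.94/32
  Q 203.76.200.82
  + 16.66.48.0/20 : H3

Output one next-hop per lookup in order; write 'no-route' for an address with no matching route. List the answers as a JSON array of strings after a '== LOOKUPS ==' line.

Trace:
  + 192.0.0.0/4 (H0) depth=4
  + 16.66.48.0/20 (H1) depth=20
  lookup 192.0.0.1: bits 1100 walk d0:-→d1:-→d2:-→d3:-→d4:H0 -> H0
  lookup 16.66.50.85: bits 00010000010000100011 walk d0:-→d1:-→d2:-→d3:-→d4:-→d5:-→d6:-→d7:-→d8:-→d9:-→d10:-→d11:-→d12:-→d13:-→d14:-→d15:-→d16:-→d17:-→d18:-→d19:-→d20:H1 -> H1
  + 203.76.200.94/32 (H3) depth=32
  lookup 16.66.48.26: bits 00010000010000100011 walk d0:-→d1:-→d2:-→d3:-→d4:-→d5:-→d6:-→d7:-→d8:-→d9:-→d10:-→d11:-→d12:-→d13:-→d14:-→d15:-→d16:-→d17:-→d18:-→d19:-→d20:H1 -> H1
  + 203.76.192.0/20 (H1) depth=20
  lookup 16.66.48.0: bits 00010000010000100011 walk d0:-→d1:-→d2:-→d3:-→d4:-→d5:-→d6:-→d7:-→d8:-→d9:-→d10:-→d11:-→d12:-→d13:-→d14:-→d15:-→d16:-→d17:-→d18:-→d19:-→d20:H1 -> H1
  + 0.0.0.0/0 (H4) depth=0
  + 16.66.50.32/28 (H3) depth=28
  + 0.0.0.0/0 (H0) depth=0
  + 110.142.238.240/28 (H0) depth=28
  lookup 16.66.48.132: bits 0001000001000010001100 walk d0:H0→d1:-→d2:-→d3:-→d4:-→d5:-→d6:-→d7:-→d8:-→d9:-→d10:-→d11:-→d12:-→d13:-→d14:-→d15:-→d16:-→d17:-→d18:-→d19:-→d20:H1→d21:-→d22:- -> H1
  + 203.76.0.0/16 (H2) depth=16
  + 0.0.0.0/1 (H4) depth=1
  lookup 110.142.238.241: bits 0110111010001110111011101111 walk d0:H0→d1:H4→d2:-→d3:-→d4:-→d5:-→d6:-→d7:-→d8:-→d9:-→d10:-→d11:-→d12:-→d13:-→d14:-→d15:-→d16:-→d17:-→d18:-→d19:-→d20:-→d21:-→d22:-→d23:-→d24:-→d25:-→d26:-→d27:-→d28:H0 -> H0
  + 110.142.238.0/24 (H1) depth=24
  - 192.0.0.0/4 clear@4
  lookup 110.142.238.240: bits 0110111010001110111011101111 walk d0:H0→d1:H4→d2:-→d3:-→d4:-→d5:-→d6:-→d7:-→d8:-→d9:-→d10:-→d11:-→d12:-→d13:-→d14:-→d15:-→d16:-→d17:-→d18:-→d19:-→d20:-→d21:-→d22:-→d23:-→d24:H1→d25:-→d26:-→d27:-→d28:H0 -> H0
  + 203.76.200.80/28 (H3) depth=28
  - 110.142.238.240/28 clear@28
  + 110.142.238.240/28 (H3) depth=28
  + 203.76.200.94/32 (H1) depth=32
  + 16.66.50.40/32 (H3) depth=32
  + 203.76.0.0/14 (H1) depth=14
  - 203.76.200.94/32 clear@32
  lookup 203.76.200.82: bits 1100101101001100110010000101 walk d0:H0→d1:-→d2:-→d3:-→d4:-→d5:-→d6:-→d7:-→d8:-→d9:-→d10:-→d11:-→d12:-→d13:-→d14:H1→d15:-→d16:H2→d17:-→d18:-→d19:-→d20:H1→d21:-→d22:-→d23:-→d24:-→d25:-→d26:-→d27:-→d28:H3 -> H3
  + 16.66.48.0/20 (H3) depth=20

== LOOKUPS ==
["H0","H1","H1","H1","H1","H0","H0","H3"]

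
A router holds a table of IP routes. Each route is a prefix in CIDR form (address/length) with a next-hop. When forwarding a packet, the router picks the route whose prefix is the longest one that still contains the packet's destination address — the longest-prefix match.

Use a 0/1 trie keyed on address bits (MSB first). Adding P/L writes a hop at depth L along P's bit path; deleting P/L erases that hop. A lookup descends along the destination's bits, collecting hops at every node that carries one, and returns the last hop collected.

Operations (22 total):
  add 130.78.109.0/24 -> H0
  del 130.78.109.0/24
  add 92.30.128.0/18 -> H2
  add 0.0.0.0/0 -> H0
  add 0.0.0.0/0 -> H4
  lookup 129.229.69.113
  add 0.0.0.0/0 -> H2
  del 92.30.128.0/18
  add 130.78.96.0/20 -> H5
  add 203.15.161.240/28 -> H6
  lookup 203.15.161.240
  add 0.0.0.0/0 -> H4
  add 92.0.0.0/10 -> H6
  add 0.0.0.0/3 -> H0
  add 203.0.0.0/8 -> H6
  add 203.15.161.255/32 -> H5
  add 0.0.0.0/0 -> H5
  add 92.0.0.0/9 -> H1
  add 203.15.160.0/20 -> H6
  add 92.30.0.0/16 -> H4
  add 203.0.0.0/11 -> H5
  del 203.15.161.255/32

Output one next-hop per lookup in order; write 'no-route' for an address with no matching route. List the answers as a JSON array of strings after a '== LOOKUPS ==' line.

Process each operation:
  + 130.78.109.0/24 (H0) depth=24
  del 130.78.109.0/24 (clear depth 24)
  + 92.30.128.0/18 (H2) depth=18
  + 0.0.0.0/0 (H0) depth=0
  + 0.0.0.0/0 (H4) depth=0
  ? 129.229.69.113  path d0:H4→d1:-→d2:-→d3:-→d4:-→d5:-→d6:-  best=H4
  + 0.0.0.0/0 (H2) depth=0
  del 92.30.128.0/18 (clear depth 18)
  + 130.78.96.0/20 (H5) depth=20
  + 203.15.161.240/28 (H6) depth=28
  ? 203.15.161.240  path d0:H2→d1:-→d2:-→d3:-→d4:-→d5:-→d6:-→d7:-→d8:-→d9:-→d10:-→d11:-→d12:-→d13:-→d14:-→d15:-→d16:-→d17:-→d18:-→d19:-→d20:-→d21:-→d22:-→d23:-→d24:-→d25:-→d26:-→d27:-→d28:H6  best=H6
  + 0.0.0.0/0 (H4) depth=0
  + 92.0.0.0/10 (H6) depth=10
  + 0.0.0.0/3 (H0) depth=3
  + 203.0.0.0/8 (H6) depth=8
  + 203.15.161.255/32 (H5) depth=32
  + 0.0.0.0/0 (H5) depth=0
  + 92.0.0.0/9 (H1) depth=9
  + 203.15.160.0/20 (H6) depth=20
  + 92.30.0.0/16 (H4) depth=16
  + 203.0.0.0/11 (H5) depth=11
  del 203.15.161.255/32 (clear depth 32)

== LOOKUPS ==
["H4","H6"]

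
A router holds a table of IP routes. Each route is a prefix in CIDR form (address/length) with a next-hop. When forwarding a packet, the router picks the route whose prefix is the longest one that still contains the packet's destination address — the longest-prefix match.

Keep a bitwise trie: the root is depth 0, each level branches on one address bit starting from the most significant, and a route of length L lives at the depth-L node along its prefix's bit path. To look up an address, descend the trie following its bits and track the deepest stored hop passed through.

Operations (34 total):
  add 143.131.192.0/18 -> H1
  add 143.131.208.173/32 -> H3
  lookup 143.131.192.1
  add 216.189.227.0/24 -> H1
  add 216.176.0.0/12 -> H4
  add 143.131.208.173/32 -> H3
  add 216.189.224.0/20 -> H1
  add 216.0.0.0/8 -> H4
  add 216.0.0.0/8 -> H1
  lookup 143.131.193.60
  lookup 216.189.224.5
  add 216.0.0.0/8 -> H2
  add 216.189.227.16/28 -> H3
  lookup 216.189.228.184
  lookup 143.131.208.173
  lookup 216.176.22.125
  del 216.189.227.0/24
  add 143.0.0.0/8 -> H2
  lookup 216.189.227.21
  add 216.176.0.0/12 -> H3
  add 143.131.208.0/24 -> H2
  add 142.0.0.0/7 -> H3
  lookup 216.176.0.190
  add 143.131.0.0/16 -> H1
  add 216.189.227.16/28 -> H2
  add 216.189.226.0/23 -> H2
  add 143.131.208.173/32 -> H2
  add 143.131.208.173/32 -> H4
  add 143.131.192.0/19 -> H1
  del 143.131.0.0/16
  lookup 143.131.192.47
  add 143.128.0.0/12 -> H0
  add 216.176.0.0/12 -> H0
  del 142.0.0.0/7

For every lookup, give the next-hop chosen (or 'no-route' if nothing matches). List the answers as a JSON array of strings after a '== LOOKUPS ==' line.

Trace:
  add 143.131.192.0/18 -> H1 at depth 18
  add 143.131.208.173/32 -> H3 at depth 32
  lookup 143.131.192.1: bits 1000111110000011110 walk d0:-→d1:-→d2:-→d3:-→d4:-→d5:-→d6:-→d7:-→d8:-→d9:-→d10:-→d11:-→d12:-→d13:-→d14:-→d15:-→d16:-→d17:-→d18:H1→d19:- -> H1
  add 216.189.227.0/24 -> H1 at depth 24
  add 216.176.0.0/12 -> H4 at depth 12
  add 143.131.208.173/32 -> H3 at depth 32
  add 216.189.224.0/20 -> H1 at depth 20
  add 216.0.0.0/8 -> H4 at depth 8
  add 216.0.0.0/8 -> H1 at depth 8
  lookup 143.131.193.60: bits 1000111110000011110 walk d0:-→d1:-→d2:-→d3:-→d4:-→d5:-→d6:-→d7:-→d8:-→d9:-→d10:-→d11:-→d12:-→d13:-→d14:-→d15:-→d16:-→d17:-→d18:H1→d19:- -> H1
  lookup 216.189.224.5: bits 1101100010111101111000 walk d0:-→d1:-→d2:-→d3:-→d4:-→d5:-→d6:-→d7:-→d8:H1→d9:-→d10:-→d11:-→d12:H4→d13:-→d14:-→d15:-→d16:-→d17:-→d18:-→d19:-→d20:H1→d21:-→d22:- -> H1
  add 216.0.0.0/8 -> H2 at depth 8
  add 216.189.227.16/28 -> H3 at depth 28
  lookup 216.189.228.184: bits 110110001011110111100 walk d0:-→d1:-→d2:-→d3:-→d4:-→d5:-→d6:-→d7:-→d8:H2→d9:-→d10:-→d11:-→d12:H4→d13:-→d14:-→d15:-→d16:-→d17:-→d18:-→d19:-→d20:H1→d21:- -> H1
  lookup 143.131.208.173: bits 10001111100000111101000010101101 walk d0:-→d1:-→d2:-→d3:-→d4:-→d5:-→d6:-→d7:-→d8:-→d9:-→d10:-→d11:-→d12:-→d13:-→d14:-→d15:-→d16:-→d17:-→d18:H1→d19:-→d20:-→d21:-→d22:-→d23:-→d24:-→d25:-→d26:-→d27:-→d28:-→d29:-→d30:-→d31:-→d32:H3 -> H3
  lookup 216.176.22.125: bits 110110001011 walk d0:-→d1:-→d2:-→d3:-→d4:-→d5:-→d6:-→d7:-→d8:H2→d9:-→d10:-→d11:-→d12:H4 -> H4
  del 216.189.227.0/24 (clear depth 24)
  add 143.0.0.0/8 -> H2 at depth 8
  lookup 216.189.227.21: bits 1101100010111101111000110001 walk d0:-→d1:-→d2:-→d3:-→d4:-→d5:-→d6:-→d7:-→d8:H2→d9:-→d10:-→d11:-→d12:H4→d13:-→d14:-→d15:-→d16:-→d17:-→d18:-→d19:-→d20:H1→d21:-→d22:-→d23:-→d24:-→d25:-→d26:-→d27:-→d28:H3 -> H3
  add 216.176.0.0/12 -> H3 at depth 12
  add 143.131.208.0/24 -> H2 at depth 24
  add 142.0.0.0/7 -> H3 at depth 7
  lookup 216.176.0.190: bits 110110001011 walk d0:-→d1:-→d2:-→d3:-→d4:-→d5:-→d6:-→d7:-→d8:H2→d9:-→d10:-→d11:-→d12:H3 -> H3
  add 143.131.0.0/16 -> H1 at depth 16
  add 216.189.227.16/28 -> H2 at depth 28
  add 216.189.226.0/23 -> H2 at depth 23
  add 143.131.208.173/32 -> H2 at depth 32
  add 143.131.208.173/32 -> H4 at depth 32
  add 143.131.192.0/19 -> H1 at depth 19
  del 143.131.0.0/16 (clear depth 16)
  lookup 143.131.192.47: bits 1000111110000011110 walk d0:-→d1:-→d2:-→d3:-→d4:-→d5:-→d6:-→d7:H3→d8:H2→d9:-→d10:-→d11:-→d12:-→d13:-→d14:-→d15:-→d16:-→d17:-→d18:H1→d19:H1 -> H1
  add 143.128.0.0/12 -> H0 at depth 12
  add 216.176.0.0/12 -> H0 at depth 12
  del 142.0.0.0/7 (clear depth 7)

== LOOKUPS ==
["H1","H1","H1","H1","H3","H4","H3","H3","H1"]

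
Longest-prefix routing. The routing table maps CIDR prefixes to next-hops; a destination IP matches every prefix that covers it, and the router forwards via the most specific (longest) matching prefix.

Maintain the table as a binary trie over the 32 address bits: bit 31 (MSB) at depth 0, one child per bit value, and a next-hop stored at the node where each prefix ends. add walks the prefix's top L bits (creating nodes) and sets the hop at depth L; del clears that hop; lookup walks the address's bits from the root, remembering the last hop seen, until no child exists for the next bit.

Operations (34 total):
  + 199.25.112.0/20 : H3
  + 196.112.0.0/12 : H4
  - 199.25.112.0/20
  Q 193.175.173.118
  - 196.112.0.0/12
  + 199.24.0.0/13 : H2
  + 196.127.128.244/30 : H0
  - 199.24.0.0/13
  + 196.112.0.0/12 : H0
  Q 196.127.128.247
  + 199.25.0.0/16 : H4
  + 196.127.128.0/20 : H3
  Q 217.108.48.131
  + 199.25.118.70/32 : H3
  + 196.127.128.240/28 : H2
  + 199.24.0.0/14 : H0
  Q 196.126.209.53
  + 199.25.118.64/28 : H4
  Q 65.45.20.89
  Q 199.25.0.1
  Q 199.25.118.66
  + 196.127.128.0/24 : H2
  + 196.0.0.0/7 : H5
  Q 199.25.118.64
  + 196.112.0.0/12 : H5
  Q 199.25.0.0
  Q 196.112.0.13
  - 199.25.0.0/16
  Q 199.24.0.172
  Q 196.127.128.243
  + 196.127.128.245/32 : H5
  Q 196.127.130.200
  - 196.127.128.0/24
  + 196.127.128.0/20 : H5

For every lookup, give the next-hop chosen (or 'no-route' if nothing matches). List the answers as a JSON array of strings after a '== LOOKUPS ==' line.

Apply in order:
  + 199.25.112.0/20 (H3) depth=20
  + 196.112.0.0/12 (H4) depth=12
  - 199.25.112.0/20 clear@20
  lookup 193.175.173.118: bits 11000 walk d0:-→d1:-→d2:-→d3:-→d4:-→d5:- -> no-route
  - 196.112.0.0/12 clear@12
  + 199.24.0.0/13 (H2) depth=13
  + 196.127.128.244/30 (H0) depth=30
  - 199.24.0.0/13 clear@13
  + 196.112.0.0/12 (H0) depth=12
  lookup 196.127.128.247: bits 110001000111111110000000111101 walk d0:-→d1:-→d2:-→d3:-→d4:-→d5:-→d6:-→d7:-→d8:-→d9:-→d10:-→d11:-→d12:H0→d13:-→d14:-→d15:-→d16:-→d17:-→d18:-→d19:-→d20:-→d21:-→d22:-→d23:-→d24:-→d25:-→d26:-→d27:-→d28:-→d29:-→d30:H0 -> H0
  + 199.25.0.0/16 (H4) depth=16
  + 196.127.128.0/20 (H3) depth=20
  lookup 217.108.48.131: bits 110 walk d0:-→d1:-→d2:-→d3:- -> no-route
  + 199.25.118.70/32 (H3) depth=32
  + 196.127.128.240/28 (H2) depth=28
  + 199.24.0.0/14 (H0) depth=14
  lookup 196.126.209.53: bits 110001000111111 walk d0:-→d1:-→d2:-→d3:-→d4:-→d5:-→d6:-→d7:-→d8:-→d9:-→d10:-→d11:-→d12:H0→d13:-→d14:-→d15:- -> H0
  + 199.25.118.64/28 (H4) depth=28
  lookup 65.45.20.89: bits ε walk d0:- -> no-route
  lookup 199.25.0.1: bits 11000111000110010 walk d0:-→d1:-→d2:-→d3:-→d4:-→d5:-→d6:-→d7:-→d8:-→d9:-→d10:-→d11:-→d12:-→d13:-→d14:H0→d15:-→d16:H4→d17:- -> H4
  lookup 199.25.118.66: bits 11000111000110010111011001000 walk d0:-→d1:-→d2:-→d3:-→d4:-→d5:-→d6:-→d7:-→d8:-→d9:-→d10:-→d11:-→d12:-→d13:-→d14:H0→d15:-→d16:H4→d17:-→d18:-→d19:-→d20:-→d21:-→d22:-→d23:-→d24:-→d25:-→d26:-→d27:-→d28:H4→d29:- -> H4
  + 196.127.128.0/24 (H2) depth=24
  + 196.0.0.0/7 (H5) depth=7
  lookup 199.25.118.64: bits 11000111000110010111011001000 walk d0:-→d1:-→d2:-→d3:-→d4:-→d5:-→d6:-→d7:-→d8:-→d9:-→d10:-→d11:-→d12:-→d13:-→d14:H0→d15:-→d16:H4→d17:-→d18:-→d19:-→d20:-→d21:-→d22:-→d23:-→d24:-→d25:-→d26:-→d27:-→d28:H4→d29:- -> H4
  + 196.112.0.0/12 (H5) depth=12
  lookup 199.25.0.0: bits 11000111000110010 walk d0:-→d1:-→d2:-→d3:-→d4:-→d5:-→d6:-→d7:-→d8:-→d9:-→d10:-→d11:-→d12:-→d13:-→d14:H0→d15:-→d16:H4→d17:- -> H4
  lookup 196.112.0.13: bits 110001000111 walk d0:-→d1:-→d2:-→d3:-→d4:-→d5:-→d6:-→d7:H5→d8:-→d9:-→d10:-→d11:-→d12:H5 -> H5
  - 199.25.0.0/16 clear@16
  lookup 199.24.0.172: bits 110001110001100 walk d0:-→d1:-→d2:-→d3:-→d4:-→d5:-→d6:-→d7:-→d8:-→d9:-→d10:-→d11:-→d12:-→d13:-→d14:H0→d15:- -> H0
  lookup 196.127.128.243: bits 11000100011111111000000011110 walk d0:-→d1:-→d2:-→d3:-→d4:-→d5:-→d6:-→d7:H5→d8:-→d9:-→d10:-→d11:-→d12:H5→d13:-→d14:-→d15:-→d16:-→d17:-→d18:-→d19:-→d20:H3→d21:-→d22:-→d23:-→d24:H2→d25:-→d26:-→d27:-→d28:H2→d29:- -> H2
  + 196.127.128.245/32 (H5) depth=32
  lookup 196.127.130.200: bits 1100010001111111100000 walk d0:-→d1:-→d2:-→d3:-→d4:-→d5:-→d6:-→d7:H5→d8:-→d9:-→d10:-→d11:-→d12:H5→d13:-→d14:-→d15:-→d16:-→d17:-→d18:-→d19:-→d20:H3→d21:-→d22:- -> H3
  - 196.127.128.0/24 clear@24
  + 196.127.128.0/20 (H5) depth=20

== LOOKUPS ==
["no-route","H0","no-route","H0","no-route","H4","H4","H4","H4","H5","H0","H2","H3"]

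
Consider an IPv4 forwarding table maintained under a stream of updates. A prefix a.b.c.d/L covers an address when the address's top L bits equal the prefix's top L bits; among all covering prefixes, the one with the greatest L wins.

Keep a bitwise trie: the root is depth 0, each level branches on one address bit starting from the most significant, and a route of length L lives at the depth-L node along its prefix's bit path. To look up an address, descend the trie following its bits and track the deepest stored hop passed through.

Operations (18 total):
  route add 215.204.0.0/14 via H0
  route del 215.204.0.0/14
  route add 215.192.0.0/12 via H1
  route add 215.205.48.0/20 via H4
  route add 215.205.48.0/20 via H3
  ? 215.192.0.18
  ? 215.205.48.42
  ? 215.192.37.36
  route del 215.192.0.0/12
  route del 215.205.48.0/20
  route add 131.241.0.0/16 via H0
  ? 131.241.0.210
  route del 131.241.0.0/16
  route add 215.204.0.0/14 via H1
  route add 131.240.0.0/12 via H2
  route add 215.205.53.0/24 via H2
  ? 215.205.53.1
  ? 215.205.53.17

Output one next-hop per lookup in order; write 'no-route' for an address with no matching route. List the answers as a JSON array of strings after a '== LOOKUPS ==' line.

Trace:
  + 215.204.0.0/14 (H0) depth=14
  del 215.204.0.0/14 (clear depth 14)
  + 215.192.0.0/12 (H1) depth=12
  + 215.205.48.0/20 (H4) depth=20
  + 215.205.48.0/20 (H3) depth=20
  ? 215.192.0.18  path d0:-→d1:-→d2:-→d3:-→d4:-→d5:-→d6:-→d7:-→d8:-→d9:-→d10:-→d11:-→d12:H1  best=H1
  ? 215.205.48.42  path d0:-→d1:-→d2:-→d3:-→d4:-→d5:-→d6:-→d7:-→d8:-→d9:-→d10:-→d11:-→d12:H1→d13:-→d14:-→d15:-→d16:-→d17:-→d18:-→d19:-→d20:H3  best=H3
  ? 215.192.37.36  path d0:-→d1:-→d2:-→d3:-→d4:-→d5:-→d6:-→d7:-→d8:-→d9:-→d10:-→d11:-→d12:H1  best=H1
  del 215.192.0.0/12 (clear depth 12)
  del 215.205.48.0/20 (clear depth 20)
  + 131.241.0.0/16 (H0) depth=16
  ? 131.241.0.210  path d0:-→d1:-→d2:-→d3:-→d4:-→d5:-→d6:-→d7:-→d8:-→d9:-→d10:-→d11:-→d12:-→d13:-→d14:-→d15:-→d16:H0  best=H0
  del 131.241.0.0/16 (clear depth 16)
  + 215.204.0.0/14 (H1) depth=14
  + 131.240.0.0/12 (H2) depth=12
  + 215.205.53.0/24 (H2) depth=24
  ? 215.205.53.1  path d0:-→d1:-→d2:-→d3:-→d4:-→d5:-→d6:-→d7:-→d8:-→d9:-→d10:-→d11:-→d12:-→d13:-→d14:H1→d15:-→d16:-→d17:-→d18:-→d19:-→d20:-→d21:-→d22:-→d23:-→d24:H2  best=H2
  ? 215.205.53.17  path d0:-→d1:-→d2:-→d3:-→d4:-→d5:-→d6:-→d7:-→d8:-→d9:-→d10:-→d11:-→d12:-→d13:-→d14:H1→d15:-→d16:-→d17:-→d18:-→d19:-→d20:-→d21:-→d22:-→d23:-→d24:H2  best=H2

== LOOKUPS ==
["H1","H3","H1","H0","H2","H2"]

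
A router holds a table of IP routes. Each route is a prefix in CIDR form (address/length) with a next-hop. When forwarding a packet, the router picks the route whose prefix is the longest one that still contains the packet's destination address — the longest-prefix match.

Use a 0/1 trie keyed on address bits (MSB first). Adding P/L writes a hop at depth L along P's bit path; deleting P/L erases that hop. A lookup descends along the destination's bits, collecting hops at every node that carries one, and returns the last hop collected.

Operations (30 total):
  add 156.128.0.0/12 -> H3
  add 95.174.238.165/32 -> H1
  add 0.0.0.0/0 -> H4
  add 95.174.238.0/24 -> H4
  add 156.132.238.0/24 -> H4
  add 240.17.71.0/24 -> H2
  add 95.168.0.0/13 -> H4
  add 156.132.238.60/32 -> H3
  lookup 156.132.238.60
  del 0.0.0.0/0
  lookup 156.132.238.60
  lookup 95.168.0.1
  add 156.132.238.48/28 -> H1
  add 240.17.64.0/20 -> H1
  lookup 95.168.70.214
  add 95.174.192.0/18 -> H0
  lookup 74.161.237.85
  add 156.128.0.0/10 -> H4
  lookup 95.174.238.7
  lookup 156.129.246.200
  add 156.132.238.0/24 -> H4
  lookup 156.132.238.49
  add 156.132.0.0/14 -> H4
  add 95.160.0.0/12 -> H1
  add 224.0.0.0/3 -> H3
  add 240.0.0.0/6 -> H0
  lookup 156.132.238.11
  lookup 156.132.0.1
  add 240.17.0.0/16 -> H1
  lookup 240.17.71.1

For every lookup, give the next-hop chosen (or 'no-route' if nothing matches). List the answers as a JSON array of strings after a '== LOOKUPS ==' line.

Apply in order:
  add 156.128.0.0/12 -> H3 at depth 12
  add 95.174.238.165/32 -> H1 at depth 32
  add 0.0.0.0/0 -> H4 at depth 0
  add 95.174.238.0/24 -> H4 at depth 24
  add 156.132.238.0/24 -> H4 at depth 24
  add 240.17.71.0/24 -> H2 at depth 24
  add 95.168.0.0/13 -> H4 at depth 13
  add 156.132.238.60/32 -> H3 at depth 32
  ? 156.132.238.60  path d0:H4→d1:-→d2:-→d3:-→d4:-→d5:-→d6:-→d7:-→d8:-→d9:-→d10:-→d11:-→d12:H3→d13:-→d14:-→d15:-→d16:-→d17:-→d18:-→d19:-→d20:-→d21:-→d22:-→d23:-→d24:H4→d25:-→d26:-→d27:-→d28:-→d29:-→d30:-→d31:-→d32:H3  best=H3
  del 0.0.0.0/0 (clear depth 0)
  ? 156.132.238.60  path d0:-→d1:-→d2:-→d3:-→d4:-→d5:-→d6:-→d7:-→d8:-→d9:-→d10:-→d11:-→d12:H3→d13:-→d14:-→d15:-→d16:-→d17:-→d18:-→d19:-→d20:-→d21:-→d22:-→d23:-→d24:H4→d25:-→d26:-→d27:-→d28:-→d29:-→d30:-→d31:-→d32:H3  best=H3
  ? 95.168.0.1  path d0:-→d1:-→d2:-→d3:-→d4:-→d5:-→d6:-→d7:-→d8:-→d9:-→d10:-→d11:-→d12:-→d13:H4  best=H4
  add 156.132.238.48/28 -> H1 at depth 28
  add 240.17.64.0/20 -> H1 at depth 20
  ? 95.168.70.214  path d0:-→d1:-→d2:-→d3:-→d4:-→d5:-→d6:-→d7:-→d8:-→d9:-→d10:-→d11:-→d12:-→d13:H4  best=H4
  add 95.174.192.0/18 -> H0 at depth 18
  ? 74.161.237.85  path d0:-→d1:-→d2:-→d3:-  best=no-route
  add 156.128.0.0/10 -> H4 at depth 10
  ? 95.174.238.7  path d0:-→d1:-→d2:-→d3:-→d4:-→d5:-→d6:-→d7:-→d8:-→d9:-→d10:-→d11:-→d12:-→d13:H4→d14:-→d15:-→d16:-→d17:-→d18:H0→d19:-→d20:-→d21:-→d22:-→d23:-→d24:H4  best=H4
  ? 156.129.246.200  path d0:-→d1:-→d2:-→d3:-→d4:-→d5:-→d6:-→d7:-→d8:-→d9:-→d10:H4→d11:-→d12:H3→d13:-  best=H3
  add 156.132.238.0/24 -> H4 at depth 24
  ? 156.132.238.49  path d0:-→d1:-→d2:-→d3:-→d4:-→d5:-→d6:-→d7:-→d8:-→d9:-→d10:H4→d11:-→d12:H3→d13:-→d14:-→d15:-→d16:-→d17:-→d18:-→d19:-→d20:-→d21:-→d22:-→d23:-→d24:H4→d25:-→d26:-→d27:-→d28:H1  best=H1
  add 156.132.0.0/14 -> H4 at depth 14
  add 95.160.0.0/12 -> H1 at depth 12
  add 224.0.0.0/3 -> H3 at depth 3
  add 240.0.0.0/6 -> H0 at depth 6
  ? 156.132.238.11  path d0:-→d1:-→d2:-→d3:-→d4:-→d5:-→d6:-→d7:-→d8:-→d9:-→d10:H4→d11:-→d12:H3→d13:-→d14:H4→d15:-→d16:-→d17:-→d18:-→d19:-→d20:-→d21:-→d22:-→d23:-→d24:H4→d25:-→d26:-  best=H4
  ? 156.132.0.1  path d0:-→d1:-→d2:-→d3:-→d4:-→d5:-→d6:-→d7:-→d8:-→d9:-→d10:H4→d11:-→d12:H3→d13:-→d14:H4→d15:-→d16:-  best=H4
  add 240.17.0.0/16 -> H1 at depth 16
  ? 240.17.71.1  path d0:-→d1:-→d2:-→d3:H3→d4:-→d5:-→d6:H0→d7:-→d8:-→d9:-→d10:-→d11:-→d12:-→d13:-→d14:-→d15:-→d16:H1→d17:-→d18:-→d19:-→d20:H1→d21:-→d22:-→d23:-→d24:H2  best=H2

== LOOKUPS ==
["H3","H3","H4","H4","no-route","H4","H3","H1","H4","H4","H2"]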